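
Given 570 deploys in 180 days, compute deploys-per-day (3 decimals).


Formula: deployments per day = releases / days
= 570 / 180
= 3.167 deploys/day
(equivalently, 22.17 deploys/week)

3.167 deploys/day


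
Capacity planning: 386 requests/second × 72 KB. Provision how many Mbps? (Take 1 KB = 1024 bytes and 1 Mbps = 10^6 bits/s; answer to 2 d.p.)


Formula: Mbps = payload_bytes * RPS * 8 / 1e6
Payload per request = 72 KB = 72 * 1024 = 73728 bytes
Total bytes/sec = 73728 * 386 = 28459008
Total bits/sec = 28459008 * 8 = 227672064
Mbps = 227672064 / 1e6 = 227.67

227.67 Mbps


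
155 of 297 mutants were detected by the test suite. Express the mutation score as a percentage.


Mutation score = killed / total * 100
Mutation score = 155 / 297 * 100
Mutation score = 52.19%

52.19%


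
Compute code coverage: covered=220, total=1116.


Coverage = covered / total * 100
Coverage = 220 / 1116 * 100
Coverage = 19.71%

19.71%


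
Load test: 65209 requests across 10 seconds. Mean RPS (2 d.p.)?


Formula: throughput = requests / seconds
throughput = 65209 / 10
throughput = 6520.9 requests/second

6520.9 requests/second


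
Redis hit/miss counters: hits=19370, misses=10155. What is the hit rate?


Formula: hit rate = hits / (hits + misses) * 100
hit rate = 19370 / (19370 + 10155) * 100
hit rate = 19370 / 29525 * 100
hit rate = 65.61%

65.61%


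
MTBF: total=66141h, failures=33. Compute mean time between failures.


Formula: MTBF = Total operating time / Number of failures
MTBF = 66141 / 33
MTBF = 2004.27 hours

2004.27 hours


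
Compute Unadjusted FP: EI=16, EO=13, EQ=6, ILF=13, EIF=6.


UFP = EI*4 + EO*5 + EQ*4 + ILF*10 + EIF*7
UFP = 16*4 + 13*5 + 6*4 + 13*10 + 6*7
UFP = 64 + 65 + 24 + 130 + 42
UFP = 325

325


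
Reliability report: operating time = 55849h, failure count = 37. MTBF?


Formula: MTBF = Total operating time / Number of failures
MTBF = 55849 / 37
MTBF = 1509.43 hours

1509.43 hours


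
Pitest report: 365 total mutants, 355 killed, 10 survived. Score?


Mutation score = killed / total * 100
Mutation score = 355 / 365 * 100
Mutation score = 97.26%

97.26%


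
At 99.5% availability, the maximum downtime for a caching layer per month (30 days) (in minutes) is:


Formula: allowed downtime = period * (100 - SLA) / 100
Period (month (30 days)) = 43200 minutes
Unavailability fraction = (100 - 99.5) / 100
Allowed downtime = 43200 * (100 - 99.5) / 100
Allowed downtime = 216.0 minutes

216.0 minutes


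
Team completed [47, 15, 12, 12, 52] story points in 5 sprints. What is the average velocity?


Formula: Avg velocity = Total points / Number of sprints
Points: [47, 15, 12, 12, 52]
Sum = 47 + 15 + 12 + 12 + 52 = 138
Avg velocity = 138 / 5 = 27.6 points/sprint

27.6 points/sprint


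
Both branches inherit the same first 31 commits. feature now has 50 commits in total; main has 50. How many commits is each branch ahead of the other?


Common ancestor: commit #31
feature commits after divergence: 50 - 31 = 19
main commits after divergence: 50 - 31 = 19
feature is 19 commits ahead of main
main is 19 commits ahead of feature

feature ahead: 19, main ahead: 19


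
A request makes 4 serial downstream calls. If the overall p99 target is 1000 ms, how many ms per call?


Formula: per_stage = total_budget / stages
per_stage = 1000 / 4
per_stage = 250.0 ms

250.0 ms


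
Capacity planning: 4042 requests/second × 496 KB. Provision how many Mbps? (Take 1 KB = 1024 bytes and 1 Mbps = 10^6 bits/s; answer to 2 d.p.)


Formula: Mbps = payload_bytes * RPS * 8 / 1e6
Payload per request = 496 KB = 496 * 1024 = 507904 bytes
Total bytes/sec = 507904 * 4042 = 2052947968
Total bits/sec = 2052947968 * 8 = 16423583744
Mbps = 16423583744 / 1e6 = 16423.58

16423.58 Mbps


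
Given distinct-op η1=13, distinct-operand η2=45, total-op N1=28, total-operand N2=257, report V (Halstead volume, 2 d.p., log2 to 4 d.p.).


Formula: V = N * log2(η), where N = N1 + N2 and η = η1 + η2
η = 13 + 45 = 58
N = 28 + 257 = 285
log2(58) ≈ 5.8580
V = 285 * 5.8580 = 1669.53

1669.53


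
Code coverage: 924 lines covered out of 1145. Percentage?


Coverage = covered / total * 100
Coverage = 924 / 1145 * 100
Coverage = 80.7%

80.7%


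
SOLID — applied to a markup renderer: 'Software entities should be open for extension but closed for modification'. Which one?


This describes the Open/Closed Principle (OCP)

Open/Closed Principle (OCP)


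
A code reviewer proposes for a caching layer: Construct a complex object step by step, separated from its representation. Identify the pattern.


This matches the Builder pattern

Builder


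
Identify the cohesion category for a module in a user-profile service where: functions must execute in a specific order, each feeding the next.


Reasoning: Output of one is input to next
Type: Sequential cohesion

Sequential cohesion


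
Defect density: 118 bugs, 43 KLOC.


Defect density = defects / KLOC
Defect density = 118 / 43
Defect density = 2.744 defects/KLOC

2.744 defects/KLOC


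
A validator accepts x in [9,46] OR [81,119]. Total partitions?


Valid ranges: [9,46] and [81,119]
Class 1: x < 9 — invalid
Class 2: 9 ≤ x ≤ 46 — valid
Class 3: 46 < x < 81 — invalid (gap between ranges)
Class 4: 81 ≤ x ≤ 119 — valid
Class 5: x > 119 — invalid
Total equivalence classes: 5

5 equivalence classes


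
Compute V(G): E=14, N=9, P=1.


Formula: V(G) = E - N + 2P
V(G) = 14 - 9 + 2*1
V(G) = 5 + 2
V(G) = 7

7


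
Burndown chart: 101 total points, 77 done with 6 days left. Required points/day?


Formula: Required rate = Remaining points / Days left
Remaining = 101 - 77 = 24 points
Required rate = 24 / 6 = 4.0 points/day

4.0 points/day


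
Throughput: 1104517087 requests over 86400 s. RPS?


Formula: throughput = requests / seconds
throughput = 1104517087 / 86400
throughput = 12783.76 requests/second

12783.76 requests/second


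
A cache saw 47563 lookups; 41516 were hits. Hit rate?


Formula: hit rate = hits / (hits + misses) * 100
hit rate = 41516 / (41516 + 6047) * 100
hit rate = 41516 / 47563 * 100
hit rate = 87.29%

87.29%


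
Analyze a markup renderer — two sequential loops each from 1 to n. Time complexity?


Reasoning: sequential dominates: O(n) + O(n) = O(n)
Complexity: O(n)

O(n)


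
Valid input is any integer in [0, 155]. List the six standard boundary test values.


Range: [0, 155]
Boundaries: just below min, min, min+1, max-1, max, just above max
Values: [-1, 0, 1, 154, 155, 156]

[-1, 0, 1, 154, 155, 156]


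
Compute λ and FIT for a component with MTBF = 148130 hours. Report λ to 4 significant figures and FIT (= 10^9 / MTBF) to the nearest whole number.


Formula: λ = 1 / MTBF; FIT = λ × 1e9 = 1e9 / MTBF
λ = 1 / 148130 ≈ 6.751e-06 failures/hour
FIT = 1e9 / 148130 ≈ 6751 failures per 1e9 hours (nearest whole number)

λ = 6.751e-06 /h, FIT = 6751


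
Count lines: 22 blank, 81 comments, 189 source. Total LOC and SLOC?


Total LOC = blank + comment + code
Total LOC = 22 + 81 + 189 = 292
SLOC (source only) = code = 189

Total LOC: 292, SLOC: 189


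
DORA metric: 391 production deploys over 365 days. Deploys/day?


Formula: deployments per day = releases / days
= 391 / 365
= 1.071 deploys/day
(equivalently, 7.5 deploys/week)

1.071 deploys/day


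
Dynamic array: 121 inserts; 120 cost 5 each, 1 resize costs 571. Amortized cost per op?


Formula: Amortized cost = Total cost / Operations
Total cost = (120 * 5) + (1 * 571)
Total cost = 600 + 571 = 1171
Amortized = 1171 / 121 = 9.6777

9.6777


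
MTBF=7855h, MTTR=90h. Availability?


Availability = MTBF / (MTBF + MTTR)
Availability = 7855 / (7855 + 90)
Availability = 7855 / 7945
Availability = 98.8672%

98.8672%


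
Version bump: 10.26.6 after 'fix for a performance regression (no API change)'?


Current: 10.26.6
Change category: 'fix for a performance regression (no API change)' → patch bump
SemVer rule: patch bump → increment PATCH (MAJOR and MINOR unchanged)
New: 10.26.7

10.26.7


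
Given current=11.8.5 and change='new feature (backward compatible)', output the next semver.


Current: 11.8.5
Change category: 'new feature (backward compatible)' → minor bump
SemVer rule: minor bump → increment MINOR, reset PATCH to 0 (MAJOR unchanged)
New: 11.9.0

11.9.0


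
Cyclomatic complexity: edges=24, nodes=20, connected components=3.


Formula: V(G) = E - N + 2P
V(G) = 24 - 20 + 2*3
V(G) = 4 + 6
V(G) = 10

10


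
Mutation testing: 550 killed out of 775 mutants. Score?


Mutation score = killed / total * 100
Mutation score = 550 / 775 * 100
Mutation score = 70.97%

70.97%


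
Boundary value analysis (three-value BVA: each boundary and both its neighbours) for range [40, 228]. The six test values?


Range: [40, 228]
Boundaries: just below min, min, min+1, max-1, max, just above max
Values: [39, 40, 41, 227, 228, 229]

[39, 40, 41, 227, 228, 229]


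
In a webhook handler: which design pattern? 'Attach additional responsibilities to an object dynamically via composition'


This matches the Decorator pattern

Decorator


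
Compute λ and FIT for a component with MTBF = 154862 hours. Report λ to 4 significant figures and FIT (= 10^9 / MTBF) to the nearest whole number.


Formula: λ = 1 / MTBF; FIT = λ × 1e9 = 1e9 / MTBF
λ = 1 / 154862 ≈ 6.457e-06 failures/hour
FIT = 1e9 / 154862 ≈ 6457 failures per 1e9 hours (nearest whole number)

λ = 6.457e-06 /h, FIT = 6457


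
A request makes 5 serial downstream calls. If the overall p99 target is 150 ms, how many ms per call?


Formula: per_stage = total_budget / stages
per_stage = 150 / 5
per_stage = 30.0 ms

30.0 ms


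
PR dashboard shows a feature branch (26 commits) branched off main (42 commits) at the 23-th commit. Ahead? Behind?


Common ancestor: commit #23
feature commits after divergence: 26 - 23 = 3
main commits after divergence: 42 - 23 = 19
feature is 3 commits ahead of main
main is 19 commits ahead of feature

feature ahead: 3, main ahead: 19


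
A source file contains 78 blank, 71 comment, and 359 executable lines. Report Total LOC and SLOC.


Total LOC = blank + comment + code
Total LOC = 78 + 71 + 359 = 508
SLOC (source only) = code = 359

Total LOC: 508, SLOC: 359


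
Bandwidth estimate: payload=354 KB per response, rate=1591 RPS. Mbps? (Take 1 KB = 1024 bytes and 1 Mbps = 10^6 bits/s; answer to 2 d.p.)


Formula: Mbps = payload_bytes * RPS * 8 / 1e6
Payload per request = 354 KB = 354 * 1024 = 362496 bytes
Total bytes/sec = 362496 * 1591 = 576731136
Total bits/sec = 576731136 * 8 = 4613849088
Mbps = 4613849088 / 1e6 = 4613.85

4613.85 Mbps


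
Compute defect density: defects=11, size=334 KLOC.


Defect density = defects / KLOC
Defect density = 11 / 334
Defect density = 0.033 defects/KLOC

0.033 defects/KLOC


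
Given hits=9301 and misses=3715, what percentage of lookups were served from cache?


Formula: hit rate = hits / (hits + misses) * 100
hit rate = 9301 / (9301 + 3715) * 100
hit rate = 9301 / 13016 * 100
hit rate = 71.46%

71.46%


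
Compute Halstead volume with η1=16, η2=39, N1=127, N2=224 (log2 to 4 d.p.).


Formula: V = N * log2(η), where N = N1 + N2 and η = η1 + η2
η = 16 + 39 = 55
N = 127 + 224 = 351
log2(55) ≈ 5.7814
V = 351 * 5.7814 = 2029.27

2029.27


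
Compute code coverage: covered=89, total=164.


Coverage = covered / total * 100
Coverage = 89 / 164 * 100
Coverage = 54.27%

54.27%


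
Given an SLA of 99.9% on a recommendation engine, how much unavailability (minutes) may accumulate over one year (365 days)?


Formula: allowed downtime = period * (100 - SLA) / 100
Period (year (365 days)) = 525600 minutes
Unavailability fraction = (100 - 99.9) / 100
Allowed downtime = 525600 * (100 - 99.9) / 100
Allowed downtime = 525.6 minutes

525.6 minutes


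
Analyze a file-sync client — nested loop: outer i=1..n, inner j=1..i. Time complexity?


Reasoning: triangle: n(n+1)/2 ~ n^2/2
Complexity: O(n^2)

O(n^2)


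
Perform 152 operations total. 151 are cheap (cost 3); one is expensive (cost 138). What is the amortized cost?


Formula: Amortized cost = Total cost / Operations
Total cost = (151 * 3) + (1 * 138)
Total cost = 453 + 138 = 591
Amortized = 591 / 152 = 3.8882

3.8882


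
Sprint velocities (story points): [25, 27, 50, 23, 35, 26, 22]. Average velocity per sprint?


Formula: Avg velocity = Total points / Number of sprints
Points: [25, 27, 50, 23, 35, 26, 22]
Sum = 25 + 27 + 50 + 23 + 35 + 26 + 22 = 208
Avg velocity = 208 / 7 = 29.71 points/sprint

29.71 points/sprint


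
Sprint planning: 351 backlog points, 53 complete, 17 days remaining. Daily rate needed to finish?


Formula: Required rate = Remaining points / Days left
Remaining = 351 - 53 = 298 points
Required rate = 298 / 17 = 17.53 points/day

17.53 points/day


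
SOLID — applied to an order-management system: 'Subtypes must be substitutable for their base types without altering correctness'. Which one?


This describes the Liskov Substitution Principle (LSP)

Liskov Substitution Principle (LSP)


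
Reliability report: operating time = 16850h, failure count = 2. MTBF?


Formula: MTBF = Total operating time / Number of failures
MTBF = 16850 / 2
MTBF = 8425.0 hours

8425.0 hours


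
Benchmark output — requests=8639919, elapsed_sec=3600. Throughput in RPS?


Formula: throughput = requests / seconds
throughput = 8639919 / 3600
throughput = 2399.98 requests/second

2399.98 requests/second


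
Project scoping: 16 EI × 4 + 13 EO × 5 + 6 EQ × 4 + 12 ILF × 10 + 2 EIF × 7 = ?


UFP = EI*4 + EO*5 + EQ*4 + ILF*10 + EIF*7
UFP = 16*4 + 13*5 + 6*4 + 12*10 + 2*7
UFP = 64 + 65 + 24 + 120 + 14
UFP = 287

287


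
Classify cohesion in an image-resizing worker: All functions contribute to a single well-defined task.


Reasoning: Best: single purpose
Type: Functional cohesion

Functional cohesion


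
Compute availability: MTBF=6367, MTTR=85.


Availability = MTBF / (MTBF + MTTR)
Availability = 6367 / (6367 + 85)
Availability = 6367 / 6452
Availability = 98.6826%

98.6826%


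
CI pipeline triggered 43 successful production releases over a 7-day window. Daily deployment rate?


Formula: deployments per day = releases / days
= 43 / 7
= 6.143 deploys/day
(equivalently, 43.0 deploys/week)

6.143 deploys/day


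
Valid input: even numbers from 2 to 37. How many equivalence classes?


Constraint: even integers in [2, 37]
Class 1: x < 2 — out-of-range invalid
Class 2: x in [2,37] but odd — wrong type invalid
Class 3: x in [2,37] and even — valid
Class 4: x > 37 — out-of-range invalid
Total equivalence classes: 4

4 equivalence classes


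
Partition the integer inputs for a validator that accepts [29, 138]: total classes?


Valid range: [29, 138]
Class 1: x < 29 — invalid
Class 2: 29 ≤ x ≤ 138 — valid
Class 3: x > 138 — invalid
Total equivalence classes: 3

3 equivalence classes


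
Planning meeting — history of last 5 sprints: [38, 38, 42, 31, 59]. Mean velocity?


Formula: Avg velocity = Total points / Number of sprints
Points: [38, 38, 42, 31, 59]
Sum = 38 + 38 + 42 + 31 + 59 = 208
Avg velocity = 208 / 5 = 41.6 points/sprint

41.6 points/sprint


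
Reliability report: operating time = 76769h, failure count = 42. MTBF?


Formula: MTBF = Total operating time / Number of failures
MTBF = 76769 / 42
MTBF = 1827.83 hours

1827.83 hours


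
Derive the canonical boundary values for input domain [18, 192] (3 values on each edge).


Range: [18, 192]
Boundaries: just below min, min, min+1, max-1, max, just above max
Values: [17, 18, 19, 191, 192, 193]

[17, 18, 19, 191, 192, 193]


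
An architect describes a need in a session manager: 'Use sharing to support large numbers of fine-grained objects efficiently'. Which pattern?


This matches the Flyweight pattern

Flyweight


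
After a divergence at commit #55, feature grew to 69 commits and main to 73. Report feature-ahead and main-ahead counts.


Common ancestor: commit #55
feature commits after divergence: 69 - 55 = 14
main commits after divergence: 73 - 55 = 18
feature is 14 commits ahead of main
main is 18 commits ahead of feature

feature ahead: 14, main ahead: 18


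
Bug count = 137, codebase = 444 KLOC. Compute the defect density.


Defect density = defects / KLOC
Defect density = 137 / 444
Defect density = 0.309 defects/KLOC

0.309 defects/KLOC


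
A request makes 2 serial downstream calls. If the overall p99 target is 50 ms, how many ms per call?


Formula: per_stage = total_budget / stages
per_stage = 50 / 2
per_stage = 25.0 ms

25.0 ms


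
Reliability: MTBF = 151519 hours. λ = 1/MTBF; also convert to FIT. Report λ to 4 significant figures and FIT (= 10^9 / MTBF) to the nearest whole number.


Formula: λ = 1 / MTBF; FIT = λ × 1e9 = 1e9 / MTBF
λ = 1 / 151519 ≈ 6.600e-06 failures/hour
FIT = 1e9 / 151519 ≈ 6600 failures per 1e9 hours (nearest whole number)

λ = 6.600e-06 /h, FIT = 6600


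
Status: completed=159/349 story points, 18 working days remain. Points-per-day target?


Formula: Required rate = Remaining points / Days left
Remaining = 349 - 159 = 190 points
Required rate = 190 / 18 = 10.56 points/day

10.56 points/day


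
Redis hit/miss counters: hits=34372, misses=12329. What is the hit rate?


Formula: hit rate = hits / (hits + misses) * 100
hit rate = 34372 / (34372 + 12329) * 100
hit rate = 34372 / 46701 * 100
hit rate = 73.6%

73.6%


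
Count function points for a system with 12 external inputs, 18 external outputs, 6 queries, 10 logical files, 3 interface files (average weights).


UFP = EI*4 + EO*5 + EQ*4 + ILF*10 + EIF*7
UFP = 12*4 + 18*5 + 6*4 + 10*10 + 3*7
UFP = 48 + 90 + 24 + 100 + 21
UFP = 283

283


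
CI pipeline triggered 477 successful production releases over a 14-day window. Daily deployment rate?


Formula: deployments per day = releases / days
= 477 / 14
= 34.071 deploys/day
(equivalently, 238.5 deploys/week)

34.071 deploys/day


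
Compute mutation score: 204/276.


Mutation score = killed / total * 100
Mutation score = 204 / 276 * 100
Mutation score = 73.91%

73.91%


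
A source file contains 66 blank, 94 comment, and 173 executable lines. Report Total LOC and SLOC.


Total LOC = blank + comment + code
Total LOC = 66 + 94 + 173 = 333
SLOC (source only) = code = 173

Total LOC: 333, SLOC: 173


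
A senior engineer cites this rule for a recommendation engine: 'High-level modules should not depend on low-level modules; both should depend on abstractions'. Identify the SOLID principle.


This describes the Dependency Inversion Principle (DIP)

Dependency Inversion Principle (DIP)


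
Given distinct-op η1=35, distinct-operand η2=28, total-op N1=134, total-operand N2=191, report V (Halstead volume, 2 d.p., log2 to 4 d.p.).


Formula: V = N * log2(η), where N = N1 + N2 and η = η1 + η2
η = 35 + 28 = 63
N = 134 + 191 = 325
log2(63) ≈ 5.9773
V = 325 * 5.9773 = 1942.62

1942.62


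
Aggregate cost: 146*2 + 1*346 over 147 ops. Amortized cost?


Formula: Amortized cost = Total cost / Operations
Total cost = (146 * 2) + (1 * 346)
Total cost = 292 + 346 = 638
Amortized = 638 / 147 = 4.3401

4.3401


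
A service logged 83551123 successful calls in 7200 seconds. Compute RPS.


Formula: throughput = requests / seconds
throughput = 83551123 / 7200
throughput = 11604.32 requests/second

11604.32 requests/second


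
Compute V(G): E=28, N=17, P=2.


Formula: V(G) = E - N + 2P
V(G) = 28 - 17 + 2*2
V(G) = 11 + 4
V(G) = 15

15


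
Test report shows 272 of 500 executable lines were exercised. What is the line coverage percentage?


Coverage = covered / total * 100
Coverage = 272 / 500 * 100
Coverage = 54.4%

54.4%


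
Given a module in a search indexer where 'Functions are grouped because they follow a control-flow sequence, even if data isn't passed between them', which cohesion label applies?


Reasoning: Grouped by order of execution within a routine, not by data flow
Type: Procedural cohesion

Procedural cohesion


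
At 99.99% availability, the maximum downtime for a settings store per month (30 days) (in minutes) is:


Formula: allowed downtime = period * (100 - SLA) / 100
Period (month (30 days)) = 43200 minutes
Unavailability fraction = (100 - 99.99) / 100
Allowed downtime = 43200 * (100 - 99.99) / 100
Allowed downtime = 4.32 minutes

4.32 minutes


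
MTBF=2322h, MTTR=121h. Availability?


Availability = MTBF / (MTBF + MTTR)
Availability = 2322 / (2322 + 121)
Availability = 2322 / 2443
Availability = 95.0471%

95.0471%


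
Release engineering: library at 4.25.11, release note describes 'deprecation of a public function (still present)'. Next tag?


Current: 4.25.11
Change category: 'deprecation of a public function (still present)' → minor bump
SemVer rule: minor bump → increment MINOR, reset PATCH to 0 (MAJOR unchanged)
New: 4.26.0

4.26.0


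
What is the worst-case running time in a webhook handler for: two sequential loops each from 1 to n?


Reasoning: sequential dominates: O(n) + O(n) = O(n)
Complexity: O(n)

O(n)


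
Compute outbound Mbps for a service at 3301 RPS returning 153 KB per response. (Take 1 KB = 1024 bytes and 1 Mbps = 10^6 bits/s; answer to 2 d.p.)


Formula: Mbps = payload_bytes * RPS * 8 / 1e6
Payload per request = 153 KB = 153 * 1024 = 156672 bytes
Total bytes/sec = 156672 * 3301 = 517174272
Total bits/sec = 517174272 * 8 = 4137394176
Mbps = 4137394176 / 1e6 = 4137.39

4137.39 Mbps


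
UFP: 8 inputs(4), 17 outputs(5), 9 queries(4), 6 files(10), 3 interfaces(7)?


UFP = EI*4 + EO*5 + EQ*4 + ILF*10 + EIF*7
UFP = 8*4 + 17*5 + 9*4 + 6*10 + 3*7
UFP = 32 + 85 + 36 + 60 + 21
UFP = 234

234


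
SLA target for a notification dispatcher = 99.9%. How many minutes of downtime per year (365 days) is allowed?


Formula: allowed downtime = period * (100 - SLA) / 100
Period (year (365 days)) = 525600 minutes
Unavailability fraction = (100 - 99.9) / 100
Allowed downtime = 525600 * (100 - 99.9) / 100
Allowed downtime = 525.6 minutes

525.6 minutes


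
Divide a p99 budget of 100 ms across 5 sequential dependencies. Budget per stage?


Formula: per_stage = total_budget / stages
per_stage = 100 / 5
per_stage = 20.0 ms

20.0 ms


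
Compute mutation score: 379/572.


Mutation score = killed / total * 100
Mutation score = 379 / 572 * 100
Mutation score = 66.26%

66.26%


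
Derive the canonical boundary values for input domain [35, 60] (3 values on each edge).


Range: [35, 60]
Boundaries: just below min, min, min+1, max-1, max, just above max
Values: [34, 35, 36, 59, 60, 61]

[34, 35, 36, 59, 60, 61]


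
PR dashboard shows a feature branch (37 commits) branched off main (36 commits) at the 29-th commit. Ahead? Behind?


Common ancestor: commit #29
feature commits after divergence: 37 - 29 = 8
main commits after divergence: 36 - 29 = 7
feature is 8 commits ahead of main
main is 7 commits ahead of feature

feature ahead: 8, main ahead: 7


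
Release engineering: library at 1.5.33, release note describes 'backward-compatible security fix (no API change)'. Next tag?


Current: 1.5.33
Change category: 'backward-compatible security fix (no API change)' → patch bump
SemVer rule: patch bump → increment PATCH (MAJOR and MINOR unchanged)
New: 1.5.34

1.5.34


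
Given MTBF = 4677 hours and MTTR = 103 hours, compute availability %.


Availability = MTBF / (MTBF + MTTR)
Availability = 4677 / (4677 + 103)
Availability = 4677 / 4780
Availability = 97.8452%

97.8452%


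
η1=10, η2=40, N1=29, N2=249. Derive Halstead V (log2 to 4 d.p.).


Formula: V = N * log2(η), where N = N1 + N2 and η = η1 + η2
η = 10 + 40 = 50
N = 29 + 249 = 278
log2(50) ≈ 5.6439
V = 278 * 5.6439 = 1569.00

1569.00


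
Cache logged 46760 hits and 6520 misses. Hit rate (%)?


Formula: hit rate = hits / (hits + misses) * 100
hit rate = 46760 / (46760 + 6520) * 100
hit rate = 46760 / 53280 * 100
hit rate = 87.76%

87.76%


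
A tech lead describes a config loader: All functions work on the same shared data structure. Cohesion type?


Reasoning: Functions share data
Type: Communicational cohesion

Communicational cohesion


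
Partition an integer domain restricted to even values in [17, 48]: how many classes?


Constraint: even integers in [17, 48]
Class 1: x < 17 — out-of-range invalid
Class 2: x in [17,48] but odd — wrong type invalid
Class 3: x in [17,48] and even — valid
Class 4: x > 48 — out-of-range invalid
Total equivalence classes: 4

4 equivalence classes


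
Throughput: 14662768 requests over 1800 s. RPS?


Formula: throughput = requests / seconds
throughput = 14662768 / 1800
throughput = 8145.98 requests/second

8145.98 requests/second


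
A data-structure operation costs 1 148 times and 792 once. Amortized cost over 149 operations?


Formula: Amortized cost = Total cost / Operations
Total cost = (148 * 1) + (1 * 792)
Total cost = 148 + 792 = 940
Amortized = 940 / 149 = 6.3087

6.3087


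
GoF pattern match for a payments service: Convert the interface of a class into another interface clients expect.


This matches the Adapter pattern

Adapter


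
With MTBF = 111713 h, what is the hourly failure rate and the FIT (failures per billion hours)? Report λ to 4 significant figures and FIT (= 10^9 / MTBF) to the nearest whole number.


Formula: λ = 1 / MTBF; FIT = λ × 1e9 = 1e9 / MTBF
λ = 1 / 111713 ≈ 8.952e-06 failures/hour
FIT = 1e9 / 111713 ≈ 8952 failures per 1e9 hours (nearest whole number)

λ = 8.952e-06 /h, FIT = 8952


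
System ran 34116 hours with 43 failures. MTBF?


Formula: MTBF = Total operating time / Number of failures
MTBF = 34116 / 43
MTBF = 793.4 hours

793.4 hours


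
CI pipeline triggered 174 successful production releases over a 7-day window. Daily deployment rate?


Formula: deployments per day = releases / days
= 174 / 7
= 24.857 deploys/day
(equivalently, 174.0 deploys/week)

24.857 deploys/day


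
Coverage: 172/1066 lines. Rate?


Coverage = covered / total * 100
Coverage = 172 / 1066 * 100
Coverage = 16.14%

16.14%


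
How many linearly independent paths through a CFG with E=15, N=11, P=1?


Formula: V(G) = E - N + 2P
V(G) = 15 - 11 + 2*1
V(G) = 4 + 2
V(G) = 6

6


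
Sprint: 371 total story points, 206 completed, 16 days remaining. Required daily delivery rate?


Formula: Required rate = Remaining points / Days left
Remaining = 371 - 206 = 165 points
Required rate = 165 / 16 = 10.31 points/day

10.31 points/day


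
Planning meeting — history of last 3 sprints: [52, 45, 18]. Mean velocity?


Formula: Avg velocity = Total points / Number of sprints
Points: [52, 45, 18]
Sum = 52 + 45 + 18 = 115
Avg velocity = 115 / 3 = 38.33 points/sprint

38.33 points/sprint


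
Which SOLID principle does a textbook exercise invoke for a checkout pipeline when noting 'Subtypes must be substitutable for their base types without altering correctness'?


This describes the Liskov Substitution Principle (LSP)

Liskov Substitution Principle (LSP)


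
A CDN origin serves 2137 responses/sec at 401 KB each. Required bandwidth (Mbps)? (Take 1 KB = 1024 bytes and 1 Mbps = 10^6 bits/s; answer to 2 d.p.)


Formula: Mbps = payload_bytes * RPS * 8 / 1e6
Payload per request = 401 KB = 401 * 1024 = 410624 bytes
Total bytes/sec = 410624 * 2137 = 877503488
Total bits/sec = 877503488 * 8 = 7020027904
Mbps = 7020027904 / 1e6 = 7020.03

7020.03 Mbps


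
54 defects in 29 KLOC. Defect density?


Defect density = defects / KLOC
Defect density = 54 / 29
Defect density = 1.862 defects/KLOC

1.862 defects/KLOC


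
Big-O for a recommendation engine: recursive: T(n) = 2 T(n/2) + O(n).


Reasoning: master theorem case 2 (merge-sort recurrence)
Complexity: O(n log n)

O(n log n)


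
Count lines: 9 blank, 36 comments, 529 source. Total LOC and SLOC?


Total LOC = blank + comment + code
Total LOC = 9 + 36 + 529 = 574
SLOC (source only) = code = 529

Total LOC: 574, SLOC: 529


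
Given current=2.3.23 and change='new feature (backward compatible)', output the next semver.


Current: 2.3.23
Change category: 'new feature (backward compatible)' → minor bump
SemVer rule: minor bump → increment MINOR, reset PATCH to 0 (MAJOR unchanged)
New: 2.4.0

2.4.0


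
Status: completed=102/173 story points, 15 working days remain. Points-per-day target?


Formula: Required rate = Remaining points / Days left
Remaining = 173 - 102 = 71 points
Required rate = 71 / 15 = 4.73 points/day

4.73 points/day


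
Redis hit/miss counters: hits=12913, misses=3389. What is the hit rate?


Formula: hit rate = hits / (hits + misses) * 100
hit rate = 12913 / (12913 + 3389) * 100
hit rate = 12913 / 16302 * 100
hit rate = 79.21%

79.21%


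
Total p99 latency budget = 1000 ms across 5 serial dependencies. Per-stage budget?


Formula: per_stage = total_budget / stages
per_stage = 1000 / 5
per_stage = 200.0 ms

200.0 ms


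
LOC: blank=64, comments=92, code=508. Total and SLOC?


Total LOC = blank + comment + code
Total LOC = 64 + 92 + 508 = 664
SLOC (source only) = code = 508

Total LOC: 664, SLOC: 508


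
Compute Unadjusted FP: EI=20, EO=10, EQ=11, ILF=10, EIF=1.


UFP = EI*4 + EO*5 + EQ*4 + ILF*10 + EIF*7
UFP = 20*4 + 10*5 + 11*4 + 10*10 + 1*7
UFP = 80 + 50 + 44 + 100 + 7
UFP = 281

281


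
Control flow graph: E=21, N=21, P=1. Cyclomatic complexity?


Formula: V(G) = E - N + 2P
V(G) = 21 - 21 + 2*1
V(G) = 0 + 2
V(G) = 2

2


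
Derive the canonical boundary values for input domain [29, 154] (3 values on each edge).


Range: [29, 154]
Boundaries: just below min, min, min+1, max-1, max, just above max
Values: [28, 29, 30, 153, 154, 155]

[28, 29, 30, 153, 154, 155]


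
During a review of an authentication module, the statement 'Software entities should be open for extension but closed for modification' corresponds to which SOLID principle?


This describes the Open/Closed Principle (OCP)

Open/Closed Principle (OCP)


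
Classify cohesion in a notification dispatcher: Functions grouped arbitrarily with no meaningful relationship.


Reasoning: Worst: random grouping
Type: Coincidental cohesion

Coincidental cohesion


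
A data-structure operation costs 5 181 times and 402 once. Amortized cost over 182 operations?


Formula: Amortized cost = Total cost / Operations
Total cost = (181 * 5) + (1 * 402)
Total cost = 905 + 402 = 1307
Amortized = 1307 / 182 = 7.1813

7.1813


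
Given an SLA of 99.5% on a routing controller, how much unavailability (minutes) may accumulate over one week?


Formula: allowed downtime = period * (100 - SLA) / 100
Period (week) = 10080 minutes
Unavailability fraction = (100 - 99.5) / 100
Allowed downtime = 10080 * (100 - 99.5) / 100
Allowed downtime = 50.4 minutes

50.4 minutes


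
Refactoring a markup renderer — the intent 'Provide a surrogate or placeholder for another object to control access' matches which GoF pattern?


This matches the Proxy pattern

Proxy


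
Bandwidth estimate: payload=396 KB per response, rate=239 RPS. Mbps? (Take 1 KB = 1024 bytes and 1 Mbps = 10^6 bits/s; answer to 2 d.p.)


Formula: Mbps = payload_bytes * RPS * 8 / 1e6
Payload per request = 396 KB = 396 * 1024 = 405504 bytes
Total bytes/sec = 405504 * 239 = 96915456
Total bits/sec = 96915456 * 8 = 775323648
Mbps = 775323648 / 1e6 = 775.32

775.32 Mbps


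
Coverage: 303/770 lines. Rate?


Coverage = covered / total * 100
Coverage = 303 / 770 * 100
Coverage = 39.35%

39.35%


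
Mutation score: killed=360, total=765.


Mutation score = killed / total * 100
Mutation score = 360 / 765 * 100
Mutation score = 47.06%

47.06%


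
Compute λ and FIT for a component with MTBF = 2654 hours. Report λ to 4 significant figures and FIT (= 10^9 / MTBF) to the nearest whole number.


Formula: λ = 1 / MTBF; FIT = λ × 1e9 = 1e9 / MTBF
λ = 1 / 2654 ≈ 3.768e-04 failures/hour
FIT = 1e9 / 2654 ≈ 376790 failures per 1e9 hours (nearest whole number)

λ = 3.768e-04 /h, FIT = 376790


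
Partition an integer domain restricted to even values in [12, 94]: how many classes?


Constraint: even integers in [12, 94]
Class 1: x < 12 — out-of-range invalid
Class 2: x in [12,94] but odd — wrong type invalid
Class 3: x in [12,94] and even — valid
Class 4: x > 94 — out-of-range invalid
Total equivalence classes: 4

4 equivalence classes


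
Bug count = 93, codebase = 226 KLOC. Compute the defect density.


Defect density = defects / KLOC
Defect density = 93 / 226
Defect density = 0.412 defects/KLOC

0.412 defects/KLOC


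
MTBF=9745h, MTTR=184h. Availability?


Availability = MTBF / (MTBF + MTTR)
Availability = 9745 / (9745 + 184)
Availability = 9745 / 9929
Availability = 98.1468%

98.1468%


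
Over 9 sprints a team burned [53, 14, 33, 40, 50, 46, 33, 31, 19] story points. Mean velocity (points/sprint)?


Formula: Avg velocity = Total points / Number of sprints
Points: [53, 14, 33, 40, 50, 46, 33, 31, 19]
Sum = 53 + 14 + 33 + 40 + 50 + 46 + 33 + 31 + 19 = 319
Avg velocity = 319 / 9 = 35.44 points/sprint

35.44 points/sprint


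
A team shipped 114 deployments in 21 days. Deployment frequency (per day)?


Formula: deployments per day = releases / days
= 114 / 21
= 5.429 deploys/day
(equivalently, 38.0 deploys/week)

5.429 deploys/day


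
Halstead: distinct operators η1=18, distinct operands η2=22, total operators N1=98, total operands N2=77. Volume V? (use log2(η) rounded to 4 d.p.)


Formula: V = N * log2(η), where N = N1 + N2 and η = η1 + η2
η = 18 + 22 = 40
N = 98 + 77 = 175
log2(40) ≈ 5.3219
V = 175 * 5.3219 = 931.33

931.33


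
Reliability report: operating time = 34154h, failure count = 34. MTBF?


Formula: MTBF = Total operating time / Number of failures
MTBF = 34154 / 34
MTBF = 1004.53 hours

1004.53 hours


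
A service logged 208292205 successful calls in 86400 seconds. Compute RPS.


Formula: throughput = requests / seconds
throughput = 208292205 / 86400
throughput = 2410.79 requests/second

2410.79 requests/second


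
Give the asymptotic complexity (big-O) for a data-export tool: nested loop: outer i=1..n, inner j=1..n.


Reasoning: n iterations times n iterations
Complexity: O(n^2)

O(n^2)


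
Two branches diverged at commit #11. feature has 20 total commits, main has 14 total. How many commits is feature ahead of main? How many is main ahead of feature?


Common ancestor: commit #11
feature commits after divergence: 20 - 11 = 9
main commits after divergence: 14 - 11 = 3
feature is 9 commits ahead of main
main is 3 commits ahead of feature

feature ahead: 9, main ahead: 3


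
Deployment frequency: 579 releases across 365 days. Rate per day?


Formula: deployments per day = releases / days
= 579 / 365
= 1.586 deploys/day
(equivalently, 11.1 deploys/week)

1.586 deploys/day


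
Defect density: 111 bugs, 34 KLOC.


Defect density = defects / KLOC
Defect density = 111 / 34
Defect density = 3.265 defects/KLOC

3.265 defects/KLOC


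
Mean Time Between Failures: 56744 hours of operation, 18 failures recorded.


Formula: MTBF = Total operating time / Number of failures
MTBF = 56744 / 18
MTBF = 3152.44 hours

3152.44 hours


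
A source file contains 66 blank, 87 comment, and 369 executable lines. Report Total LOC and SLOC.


Total LOC = blank + comment + code
Total LOC = 66 + 87 + 369 = 522
SLOC (source only) = code = 369

Total LOC: 522, SLOC: 369


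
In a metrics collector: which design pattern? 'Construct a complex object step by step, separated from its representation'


This matches the Builder pattern

Builder


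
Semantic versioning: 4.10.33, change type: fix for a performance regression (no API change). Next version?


Current: 4.10.33
Change category: 'fix for a performance regression (no API change)' → patch bump
SemVer rule: patch bump → increment PATCH (MAJOR and MINOR unchanged)
New: 4.10.34

4.10.34


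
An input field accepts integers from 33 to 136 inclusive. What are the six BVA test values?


Range: [33, 136]
Boundaries: just below min, min, min+1, max-1, max, just above max
Values: [32, 33, 34, 135, 136, 137]

[32, 33, 34, 135, 136, 137]


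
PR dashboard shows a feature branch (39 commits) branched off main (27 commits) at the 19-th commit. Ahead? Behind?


Common ancestor: commit #19
feature commits after divergence: 39 - 19 = 20
main commits after divergence: 27 - 19 = 8
feature is 20 commits ahead of main
main is 8 commits ahead of feature

feature ahead: 20, main ahead: 8


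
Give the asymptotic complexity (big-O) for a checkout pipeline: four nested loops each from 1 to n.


Reasoning: four levels of nesting
Complexity: O(n^4)

O(n^4)


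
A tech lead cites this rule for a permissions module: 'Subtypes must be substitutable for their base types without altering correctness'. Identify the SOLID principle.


This describes the Liskov Substitution Principle (LSP)

Liskov Substitution Principle (LSP)


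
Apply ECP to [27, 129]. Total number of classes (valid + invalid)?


Valid range: [27, 129]
Class 1: x < 27 — invalid
Class 2: 27 ≤ x ≤ 129 — valid
Class 3: x > 129 — invalid
Total equivalence classes: 3

3 equivalence classes


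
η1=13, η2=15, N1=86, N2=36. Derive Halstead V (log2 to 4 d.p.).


Formula: V = N * log2(η), where N = N1 + N2 and η = η1 + η2
η = 13 + 15 = 28
N = 86 + 36 = 122
log2(28) ≈ 4.8074
V = 122 * 4.8074 = 586.50

586.50


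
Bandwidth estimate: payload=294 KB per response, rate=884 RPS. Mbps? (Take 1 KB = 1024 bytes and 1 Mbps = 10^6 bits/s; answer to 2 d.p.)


Formula: Mbps = payload_bytes * RPS * 8 / 1e6
Payload per request = 294 KB = 294 * 1024 = 301056 bytes
Total bytes/sec = 301056 * 884 = 266133504
Total bits/sec = 266133504 * 8 = 2129068032
Mbps = 2129068032 / 1e6 = 2129.07

2129.07 Mbps


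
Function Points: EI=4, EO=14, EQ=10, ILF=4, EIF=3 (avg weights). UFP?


UFP = EI*4 + EO*5 + EQ*4 + ILF*10 + EIF*7
UFP = 4*4 + 14*5 + 10*4 + 4*10 + 3*7
UFP = 16 + 70 + 40 + 40 + 21
UFP = 187

187


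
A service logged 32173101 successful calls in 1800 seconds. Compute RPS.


Formula: throughput = requests / seconds
throughput = 32173101 / 1800
throughput = 17873.95 requests/second

17873.95 requests/second


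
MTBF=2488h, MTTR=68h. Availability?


Availability = MTBF / (MTBF + MTTR)
Availability = 2488 / (2488 + 68)
Availability = 2488 / 2556
Availability = 97.3396%

97.3396%


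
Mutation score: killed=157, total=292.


Mutation score = killed / total * 100
Mutation score = 157 / 292 * 100
Mutation score = 53.77%

53.77%


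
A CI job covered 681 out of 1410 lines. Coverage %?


Coverage = covered / total * 100
Coverage = 681 / 1410 * 100
Coverage = 48.3%

48.3%


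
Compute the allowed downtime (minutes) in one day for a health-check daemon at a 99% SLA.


Formula: allowed downtime = period * (100 - SLA) / 100
Period (day) = 1440 minutes
Unavailability fraction = (100 - 99.0) / 100
Allowed downtime = 1440 * (100 - 99.0) / 100
Allowed downtime = 14.4 minutes

14.4 minutes


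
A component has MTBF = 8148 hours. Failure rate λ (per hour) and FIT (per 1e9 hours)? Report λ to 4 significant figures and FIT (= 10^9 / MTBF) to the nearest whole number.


Formula: λ = 1 / MTBF; FIT = λ × 1e9 = 1e9 / MTBF
λ = 1 / 8148 ≈ 1.227e-04 failures/hour
FIT = 1e9 / 8148 ≈ 122730 failures per 1e9 hours (nearest whole number)

λ = 1.227e-04 /h, FIT = 122730


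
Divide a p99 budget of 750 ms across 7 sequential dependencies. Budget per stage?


Formula: per_stage = total_budget / stages
per_stage = 750 / 7
per_stage = 107.14 ms

107.14 ms
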